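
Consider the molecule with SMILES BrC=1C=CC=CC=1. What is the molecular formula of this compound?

C6H5Br

Walk through each heavy atom and fill implicit hydrogens from standard valence (C 4, N 3, O 2, S 2, halogen 1):
  atom 1: Br (halogen, monovalent) → 0 H
  atom 2: C, bond orders sum to 4 (valence 4) → 0 H
  atom 3: C, bond orders sum to 3 (valence 4) → 1 H
  atom 4: C, bond orders sum to 3 (valence 4) → 1 H
  atom 5: C, bond orders sum to 3 (valence 4) → 1 H
  atom 6: C, bond orders sum to 3 (valence 4) → 1 H
  atom 7: C, bond orders sum to 3 (valence 4) → 1 H
Totals → C:6, H:5, Br:1.
In Hill order: C6H5Br.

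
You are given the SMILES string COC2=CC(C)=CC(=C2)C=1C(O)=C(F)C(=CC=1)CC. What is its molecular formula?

Walk through each heavy atom and fill implicit hydrogens from standard valence (C 4, N 3, O 2, S 2, halogen 1):
  atom 1: C, bond orders sum to 1 (valence 4) → 3 H
  atom 2: O, bond orders sum to 2 (valence 2) → 0 H
  atom 3: C, bond orders sum to 4 (valence 4) → 0 H
  atom 4: C, bond orders sum to 3 (valence 4) → 1 H
  atom 5: C, bond orders sum to 4 (valence 4) → 0 H
  atom 6: C, bond orders sum to 1 (valence 4) → 3 H
  atom 7: C, bond orders sum to 3 (valence 4) → 1 H
  atom 8: C, bond orders sum to 4 (valence 4) → 0 H
  atom 9: C, bond orders sum to 3 (valence 4) → 1 H
  atom 10: C, bond orders sum to 4 (valence 4) → 0 H
  atom 11: C, bond orders sum to 4 (valence 4) → 0 H
  atom 12: O, bond orders sum to 1 (valence 2) → 1 H
  atom 13: C, bond orders sum to 4 (valence 4) → 0 H
  atom 14: F (halogen, monovalent) → 0 H
  atom 15: C, bond orders sum to 4 (valence 4) → 0 H
  atom 16: C, bond orders sum to 3 (valence 4) → 1 H
  atom 17: C, bond orders sum to 3 (valence 4) → 1 H
  atom 18: C, bond orders sum to 2 (valence 4) → 2 H
  atom 19: C, bond orders sum to 1 (valence 4) → 3 H
Totals → C:16, H:17, F:1, O:2.

C16H17FO2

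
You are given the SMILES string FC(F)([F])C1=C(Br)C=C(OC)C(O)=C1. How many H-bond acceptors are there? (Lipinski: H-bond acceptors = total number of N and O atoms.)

N atoms: 0; O atoms: 2.
Lipinski HBA = 0 + 2 = 2.

2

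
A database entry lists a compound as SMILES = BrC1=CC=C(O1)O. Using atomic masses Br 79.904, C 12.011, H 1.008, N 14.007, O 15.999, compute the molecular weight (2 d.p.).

First, the molecular formula is C4H3BrO2 (counting implicit H from valence).
  Br: 1 × 79.904 = 79.904
  C: 4 × 12.011 = 48.044
  H: 3 × 1.008 = 3.024
  O: 2 × 15.999 = 31.998
Sum: 1×79.904 + 4×12.011 + 3×1.008 + 2×15.999 = 162.970 → 162.97 g/mol.

162.97 g/mol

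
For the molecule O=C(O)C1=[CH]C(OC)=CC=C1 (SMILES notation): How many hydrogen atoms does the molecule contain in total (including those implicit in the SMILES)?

Walk through each heavy atom and fill implicit hydrogens from standard valence (C 4, N 3, O 2, S 2, halogen 1):
  atom 1: O, bond orders sum to 2 (valence 2) → 0 H
  atom 2: C, bond orders sum to 4 (valence 4) → 0 H
  atom 3: O, bond orders sum to 1 (valence 2) → 1 H
  atom 4: C, bond orders sum to 4 (valence 4) → 0 H
  atom 5: C with explicit H count 1
  atom 6: C, bond orders sum to 4 (valence 4) → 0 H
  atom 7: O, bond orders sum to 2 (valence 2) → 0 H
  atom 8: C, bond orders sum to 1 (valence 4) → 3 H
  atom 9: C, bond orders sum to 3 (valence 4) → 1 H
  atom 10: C, bond orders sum to 3 (valence 4) → 1 H
  atom 11: C, bond orders sum to 3 (valence 4) → 1 H
Total hydrogens: 8.

8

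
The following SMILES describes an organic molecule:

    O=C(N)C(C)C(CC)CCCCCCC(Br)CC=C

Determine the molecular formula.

C16H30BrNO

Walk through each heavy atom and fill implicit hydrogens from standard valence (C 4, N 3, O 2, S 2, halogen 1):
  atom 1: O, bond orders sum to 2 (valence 2) → 0 H
  atom 2: C, bond orders sum to 4 (valence 4) → 0 H
  atom 3: N, bond orders sum to 1 (valence 3) → 2 H
  atom 4: C, bond orders sum to 3 (valence 4) → 1 H
  atom 5: C, bond orders sum to 1 (valence 4) → 3 H
  atom 6: C, bond orders sum to 3 (valence 4) → 1 H
  atom 7: C, bond orders sum to 2 (valence 4) → 2 H
  atom 8: C, bond orders sum to 1 (valence 4) → 3 H
  atom 9: C, bond orders sum to 2 (valence 4) → 2 H
  atom 10: C, bond orders sum to 2 (valence 4) → 2 H
  atom 11: C, bond orders sum to 2 (valence 4) → 2 H
  atom 12: C, bond orders sum to 2 (valence 4) → 2 H
  atom 13: C, bond orders sum to 2 (valence 4) → 2 H
  atom 14: C, bond orders sum to 2 (valence 4) → 2 H
  atom 15: C, bond orders sum to 3 (valence 4) → 1 H
  atom 16: Br (halogen, monovalent) → 0 H
  atom 17: C, bond orders sum to 2 (valence 4) → 2 H
  atom 18: C, bond orders sum to 3 (valence 4) → 1 H
  atom 19: C, bond orders sum to 2 (valence 4) → 2 H
Totals → C:16, H:30, Br:1, N:1, O:1.
In Hill order: C16H30BrNO.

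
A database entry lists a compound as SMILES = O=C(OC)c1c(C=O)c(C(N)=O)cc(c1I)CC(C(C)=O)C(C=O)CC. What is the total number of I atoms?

Scan the SMILES for I atoms (remember two-letter symbols like Cl and Br are single atoms).
Iodine count: 1.

1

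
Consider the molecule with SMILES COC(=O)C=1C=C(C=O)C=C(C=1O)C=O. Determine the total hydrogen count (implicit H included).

8

Walk through each heavy atom and fill implicit hydrogens from standard valence (C 4, N 3, O 2, S 2, halogen 1):
  atom 1: C, bond orders sum to 1 (valence 4) → 3 H
  atom 2: O, bond orders sum to 2 (valence 2) → 0 H
  atom 3: C, bond orders sum to 4 (valence 4) → 0 H
  atom 4: O, bond orders sum to 2 (valence 2) → 0 H
  atom 5: C, bond orders sum to 4 (valence 4) → 0 H
  atom 6: C, bond orders sum to 3 (valence 4) → 1 H
  atom 7: C, bond orders sum to 4 (valence 4) → 0 H
  atom 8: C, bond orders sum to 3 (valence 4) → 1 H
  atom 9: O, bond orders sum to 2 (valence 2) → 0 H
  atom 10: C, bond orders sum to 3 (valence 4) → 1 H
  atom 11: C, bond orders sum to 4 (valence 4) → 0 H
  atom 12: C, bond orders sum to 4 (valence 4) → 0 H
  atom 13: O, bond orders sum to 1 (valence 2) → 1 H
  atom 14: C, bond orders sum to 3 (valence 4) → 1 H
  atom 15: O, bond orders sum to 2 (valence 2) → 0 H
Total hydrogens: 8.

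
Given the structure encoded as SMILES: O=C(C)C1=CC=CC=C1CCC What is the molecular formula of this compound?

Walk through each heavy atom and fill implicit hydrogens from standard valence (C 4, N 3, O 2, S 2, halogen 1):
  atom 1: O, bond orders sum to 2 (valence 2) → 0 H
  atom 2: C, bond orders sum to 4 (valence 4) → 0 H
  atom 3: C, bond orders sum to 1 (valence 4) → 3 H
  atom 4: C, bond orders sum to 4 (valence 4) → 0 H
  atom 5: C, bond orders sum to 3 (valence 4) → 1 H
  atom 6: C, bond orders sum to 3 (valence 4) → 1 H
  atom 7: C, bond orders sum to 3 (valence 4) → 1 H
  atom 8: C, bond orders sum to 3 (valence 4) → 1 H
  atom 9: C, bond orders sum to 4 (valence 4) → 0 H
  atom 10: C, bond orders sum to 2 (valence 4) → 2 H
  atom 11: C, bond orders sum to 2 (valence 4) → 2 H
  atom 12: C, bond orders sum to 1 (valence 4) → 3 H
Totals → C:11, H:14, O:1.

C11H14O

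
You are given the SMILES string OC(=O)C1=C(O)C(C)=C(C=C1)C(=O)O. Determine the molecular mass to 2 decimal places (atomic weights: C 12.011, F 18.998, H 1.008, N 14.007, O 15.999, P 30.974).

196.16 g/mol

First, the molecular formula is C9H8O5 (counting implicit H from valence).
  C: 9 × 12.011 = 108.099
  H: 8 × 1.008 = 8.064
  O: 5 × 15.999 = 79.995
Sum: 9×12.011 + 8×1.008 + 5×15.999 = 196.158 → 196.16 g/mol.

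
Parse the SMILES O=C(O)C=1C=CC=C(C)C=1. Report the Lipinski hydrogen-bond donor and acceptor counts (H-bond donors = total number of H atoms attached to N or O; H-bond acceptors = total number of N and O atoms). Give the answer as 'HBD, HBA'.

Donors: find every N or O and count the H atoms it carries.
  atom 1 (O): bond orders sum to 2 → 0 H
  atom 3 (O): bond orders sum to 1 → 1 H
Lipinski HBD = 1.
Acceptors: N atoms = 0, O atoms = 2 → HBA = 2.

1, 2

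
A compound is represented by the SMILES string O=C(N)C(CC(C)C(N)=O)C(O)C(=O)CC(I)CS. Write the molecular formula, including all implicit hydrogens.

Walk through each heavy atom and fill implicit hydrogens from standard valence (C 4, N 3, O 2, S 2, halogen 1):
  atom 1: O, bond orders sum to 2 (valence 2) → 0 H
  atom 2: C, bond orders sum to 4 (valence 4) → 0 H
  atom 3: N, bond orders sum to 1 (valence 3) → 2 H
  atom 4: C, bond orders sum to 3 (valence 4) → 1 H
  atom 5: C, bond orders sum to 2 (valence 4) → 2 H
  atom 6: C, bond orders sum to 3 (valence 4) → 1 H
  atom 7: C, bond orders sum to 1 (valence 4) → 3 H
  atom 8: C, bond orders sum to 4 (valence 4) → 0 H
  atom 9: N, bond orders sum to 1 (valence 3) → 2 H
  atom 10: O, bond orders sum to 2 (valence 2) → 0 H
  atom 11: C, bond orders sum to 3 (valence 4) → 1 H
  atom 12: O, bond orders sum to 1 (valence 2) → 1 H
  atom 13: C, bond orders sum to 4 (valence 4) → 0 H
  atom 14: O, bond orders sum to 2 (valence 2) → 0 H
  atom 15: C, bond orders sum to 2 (valence 4) → 2 H
  atom 16: C, bond orders sum to 3 (valence 4) → 1 H
  atom 17: I (halogen, monovalent) → 0 H
  atom 18: C, bond orders sum to 2 (valence 4) → 2 H
  atom 19: S, bond orders sum to 1 (valence 2) → 1 H
Totals → C:11, H:19, I:1, N:2, O:4, S:1.

C11H19IN2O4S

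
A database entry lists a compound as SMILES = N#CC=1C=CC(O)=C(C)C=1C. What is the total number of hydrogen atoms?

9

Walk through each heavy atom and fill implicit hydrogens from standard valence (C 4, N 3, O 2, S 2, halogen 1):
  atom 1: N, bond orders sum to 3 (valence 3) → 0 H
  atom 2: C, bond orders sum to 4 (valence 4) → 0 H
  atom 3: C, bond orders sum to 4 (valence 4) → 0 H
  atom 4: C, bond orders sum to 3 (valence 4) → 1 H
  atom 5: C, bond orders sum to 3 (valence 4) → 1 H
  atom 6: C, bond orders sum to 4 (valence 4) → 0 H
  atom 7: O, bond orders sum to 1 (valence 2) → 1 H
  atom 8: C, bond orders sum to 4 (valence 4) → 0 H
  atom 9: C, bond orders sum to 1 (valence 4) → 3 H
  atom 10: C, bond orders sum to 4 (valence 4) → 0 H
  atom 11: C, bond orders sum to 1 (valence 4) → 3 H
Total hydrogens: 9.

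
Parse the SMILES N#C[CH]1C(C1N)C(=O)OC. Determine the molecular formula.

C6H8N2O2

Walk through each heavy atom and fill implicit hydrogens from standard valence (C 4, N 3, O 2, S 2, halogen 1):
  atom 1: N, bond orders sum to 3 (valence 3) → 0 H
  atom 2: C, bond orders sum to 4 (valence 4) → 0 H
  atom 3: C with explicit H count 1
  atom 4: C, bond orders sum to 3 (valence 4) → 1 H
  atom 5: C, bond orders sum to 3 (valence 4) → 1 H
  atom 6: N, bond orders sum to 1 (valence 3) → 2 H
  atom 7: C, bond orders sum to 4 (valence 4) → 0 H
  atom 8: O, bond orders sum to 2 (valence 2) → 0 H
  atom 9: O, bond orders sum to 2 (valence 2) → 0 H
  atom 10: C, bond orders sum to 1 (valence 4) → 3 H
Totals → C:6, H:8, N:2, O:2.
In Hill order: C6H8N2O2.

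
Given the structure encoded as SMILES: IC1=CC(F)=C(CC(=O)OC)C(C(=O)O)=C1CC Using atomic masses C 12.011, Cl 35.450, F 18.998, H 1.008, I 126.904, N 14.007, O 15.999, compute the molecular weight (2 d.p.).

366.13 g/mol

First, the molecular formula is C12H12FIO4 (counting implicit H from valence).
  C: 12 × 12.011 = 144.132
  F: 1 × 18.998 = 18.998
  H: 12 × 1.008 = 12.096
  I: 1 × 126.904 = 126.904
  O: 4 × 15.999 = 63.996
Sum: 12×12.011 + 1×18.998 + 12×1.008 + 1×126.904 + 4×15.999 = 366.126 → 366.13 g/mol.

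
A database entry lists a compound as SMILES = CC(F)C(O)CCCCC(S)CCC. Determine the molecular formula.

C11H23FOS

Walk through each heavy atom and fill implicit hydrogens from standard valence (C 4, N 3, O 2, S 2, halogen 1):
  atom 1: C, bond orders sum to 1 (valence 4) → 3 H
  atom 2: C, bond orders sum to 3 (valence 4) → 1 H
  atom 3: F (halogen, monovalent) → 0 H
  atom 4: C, bond orders sum to 3 (valence 4) → 1 H
  atom 5: O, bond orders sum to 1 (valence 2) → 1 H
  atom 6: C, bond orders sum to 2 (valence 4) → 2 H
  atom 7: C, bond orders sum to 2 (valence 4) → 2 H
  atom 8: C, bond orders sum to 2 (valence 4) → 2 H
  atom 9: C, bond orders sum to 2 (valence 4) → 2 H
  atom 10: C, bond orders sum to 3 (valence 4) → 1 H
  atom 11: S, bond orders sum to 1 (valence 2) → 1 H
  atom 12: C, bond orders sum to 2 (valence 4) → 2 H
  atom 13: C, bond orders sum to 2 (valence 4) → 2 H
  atom 14: C, bond orders sum to 1 (valence 4) → 3 H
Totals → C:11, H:23, F:1, O:1, S:1.
In Hill order: C11H23FOS.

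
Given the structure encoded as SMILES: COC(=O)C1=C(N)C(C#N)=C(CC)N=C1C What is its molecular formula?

C11H13N3O2

Walk through each heavy atom and fill implicit hydrogens from standard valence (C 4, N 3, O 2, S 2, halogen 1):
  atom 1: C, bond orders sum to 1 (valence 4) → 3 H
  atom 2: O, bond orders sum to 2 (valence 2) → 0 H
  atom 3: C, bond orders sum to 4 (valence 4) → 0 H
  atom 4: O, bond orders sum to 2 (valence 2) → 0 H
  atom 5: C, bond orders sum to 4 (valence 4) → 0 H
  atom 6: C, bond orders sum to 4 (valence 4) → 0 H
  atom 7: N, bond orders sum to 1 (valence 3) → 2 H
  atom 8: C, bond orders sum to 4 (valence 4) → 0 H
  atom 9: C, bond orders sum to 4 (valence 4) → 0 H
  atom 10: N, bond orders sum to 3 (valence 3) → 0 H
  atom 11: C, bond orders sum to 4 (valence 4) → 0 H
  atom 12: C, bond orders sum to 2 (valence 4) → 2 H
  atom 13: C, bond orders sum to 1 (valence 4) → 3 H
  atom 14: N, bond orders sum to 3 (valence 3) → 0 H
  atom 15: C, bond orders sum to 4 (valence 4) → 0 H
  atom 16: C, bond orders sum to 1 (valence 4) → 3 H
Totals → C:11, H:13, N:3, O:2.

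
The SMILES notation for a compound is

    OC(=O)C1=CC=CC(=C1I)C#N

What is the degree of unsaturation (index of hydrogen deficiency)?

7

Molecular formula: C8H4INO2.
DoU = (2C + 2 + N − H − X) / 2, where X is the halogen count and O/S are ignored.
    = (2·8 + 2 + 1 − 4 − 1) / 2 = 14 / 2 = 7.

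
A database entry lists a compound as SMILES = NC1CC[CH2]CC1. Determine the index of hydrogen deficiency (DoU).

1

Degree of unsaturation = (number of rings) + (number of π bonds).
Ring closures in the SMILES: 1.
π bonds: none → 0 DoU from unsaturation.
Total DoU = 1 + 0 = 1.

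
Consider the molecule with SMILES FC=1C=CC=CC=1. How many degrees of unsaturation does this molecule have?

Molecular formula: C6H5F.
DoU = (2C + 2 + N − H − X) / 2, where X is the halogen count and O/S are ignored.
    = (2·6 + 2 + 0 − 5 − 1) / 2 = 8 / 2 = 4.

4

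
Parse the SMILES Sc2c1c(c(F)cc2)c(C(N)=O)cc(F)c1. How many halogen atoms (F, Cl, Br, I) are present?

2

Halogen atoms appear at heavy-atom positions 6, 15 (2×F).
Other groups present: 1 amide, 1 thiol.
Halogen count: 2.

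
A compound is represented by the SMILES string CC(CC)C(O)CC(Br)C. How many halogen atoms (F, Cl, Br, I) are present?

1

Halogen atoms appear at heavy-atom position 9 (1×Br).
Other groups present: 1 hydroxyl.
Halogen count: 1.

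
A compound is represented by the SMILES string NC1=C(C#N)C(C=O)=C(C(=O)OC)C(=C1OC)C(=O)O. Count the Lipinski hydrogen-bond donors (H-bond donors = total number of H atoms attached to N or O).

Donors: find every N or O and count the H atoms it carries.
  atom 1 (N): bond orders sum to 1 → 2 H
  atom 5 (N): bond orders sum to 3 → 0 H
  atom 8 (O): bond orders sum to 2 → 0 H
  atom 11 (O): bond orders sum to 2 → 0 H
  atom 12 (O): bond orders sum to 2 → 0 H
  atom 16 (O): bond orders sum to 2 → 0 H
  atom 19 (O): bond orders sum to 2 → 0 H
  atom 20 (O): bond orders sum to 1 → 1 H
Lipinski HBD = 3.

3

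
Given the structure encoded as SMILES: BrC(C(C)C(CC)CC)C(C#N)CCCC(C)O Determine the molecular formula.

C15H28BrNO

Walk through each heavy atom and fill implicit hydrogens from standard valence (C 4, N 3, O 2, S 2, halogen 1):
  atom 1: Br (halogen, monovalent) → 0 H
  atom 2: C, bond orders sum to 3 (valence 4) → 1 H
  atom 3: C, bond orders sum to 3 (valence 4) → 1 H
  atom 4: C, bond orders sum to 1 (valence 4) → 3 H
  atom 5: C, bond orders sum to 3 (valence 4) → 1 H
  atom 6: C, bond orders sum to 2 (valence 4) → 2 H
  atom 7: C, bond orders sum to 1 (valence 4) → 3 H
  atom 8: C, bond orders sum to 2 (valence 4) → 2 H
  atom 9: C, bond orders sum to 1 (valence 4) → 3 H
  atom 10: C, bond orders sum to 3 (valence 4) → 1 H
  atom 11: C, bond orders sum to 4 (valence 4) → 0 H
  atom 12: N, bond orders sum to 3 (valence 3) → 0 H
  atom 13: C, bond orders sum to 2 (valence 4) → 2 H
  atom 14: C, bond orders sum to 2 (valence 4) → 2 H
  atom 15: C, bond orders sum to 2 (valence 4) → 2 H
  atom 16: C, bond orders sum to 3 (valence 4) → 1 H
  atom 17: C, bond orders sum to 1 (valence 4) → 3 H
  atom 18: O, bond orders sum to 1 (valence 2) → 1 H
Totals → C:15, H:28, Br:1, N:1, O:1.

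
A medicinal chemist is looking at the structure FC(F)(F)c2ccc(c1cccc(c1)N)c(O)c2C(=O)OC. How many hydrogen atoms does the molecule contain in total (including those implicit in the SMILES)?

Walk through each heavy atom and fill implicit hydrogens from standard valence (C 4, N 3, O 2, S 2, halogen 1); for lowercase aromatic atoms, an aromatic c carries 1 H when it has two neighbours and 0 H with three, and aromatic n carries 0 H:
  atom 1: F (halogen, monovalent) → 0 H
  atom 2: C, bond orders sum to 4 (valence 4) → 0 H
  atom 3: F (halogen, monovalent) → 0 H
  atom 4: F (halogen, monovalent) → 0 H
  atom 5: aromatic c, 3 neighbours → 0 H
  atom 6: aromatic c, 2 neighbours → 1 H
  atom 7: aromatic c, 2 neighbours → 1 H
  atom 8: aromatic c, 3 neighbours → 0 H
  atom 9: aromatic c, 3 neighbours → 0 H
  atom 10: aromatic c, 2 neighbours → 1 H
  atom 11: aromatic c, 2 neighbours → 1 H
  atom 12: aromatic c, 2 neighbours → 1 H
  atom 13: aromatic c, 3 neighbours → 0 H
  atom 14: aromatic c, 2 neighbours → 1 H
  atom 15: N, bond orders sum to 1 (valence 3) → 2 H
  atom 16: aromatic c, 3 neighbours → 0 H
  atom 17: O, bond orders sum to 1 (valence 2) → 1 H
  atom 18: aromatic c, 3 neighbours → 0 H
  atom 19: C, bond orders sum to 4 (valence 4) → 0 H
  atom 20: O, bond orders sum to 2 (valence 2) → 0 H
  atom 21: O, bond orders sum to 2 (valence 2) → 0 H
  atom 22: C, bond orders sum to 1 (valence 4) → 3 H
Total hydrogens: 12.

12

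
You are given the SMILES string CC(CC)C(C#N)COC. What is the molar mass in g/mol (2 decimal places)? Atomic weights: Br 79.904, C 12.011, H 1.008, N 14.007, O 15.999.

First, the molecular formula is C8H15NO (counting implicit H from valence).
  C: 8 × 12.011 = 96.088
  H: 15 × 1.008 = 15.120
  N: 1 × 14.007 = 14.007
  O: 1 × 15.999 = 15.999
Sum: 8×12.011 + 15×1.008 + 1×14.007 + 1×15.999 = 141.214 → 141.21 g/mol.

141.21 g/mol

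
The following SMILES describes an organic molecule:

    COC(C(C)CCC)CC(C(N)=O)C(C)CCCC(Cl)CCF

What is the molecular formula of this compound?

Walk through each heavy atom and fill implicit hydrogens from standard valence (C 4, N 3, O 2, S 2, halogen 1):
  atom 1: C, bond orders sum to 1 (valence 4) → 3 H
  atom 2: O, bond orders sum to 2 (valence 2) → 0 H
  atom 3: C, bond orders sum to 3 (valence 4) → 1 H
  atom 4: C, bond orders sum to 3 (valence 4) → 1 H
  atom 5: C, bond orders sum to 1 (valence 4) → 3 H
  atom 6: C, bond orders sum to 2 (valence 4) → 2 H
  atom 7: C, bond orders sum to 2 (valence 4) → 2 H
  atom 8: C, bond orders sum to 1 (valence 4) → 3 H
  atom 9: C, bond orders sum to 2 (valence 4) → 2 H
  atom 10: C, bond orders sum to 3 (valence 4) → 1 H
  atom 11: C, bond orders sum to 4 (valence 4) → 0 H
  atom 12: N, bond orders sum to 1 (valence 3) → 2 H
  atom 13: O, bond orders sum to 2 (valence 2) → 0 H
  atom 14: C, bond orders sum to 3 (valence 4) → 1 H
  atom 15: C, bond orders sum to 1 (valence 4) → 3 H
  atom 16: C, bond orders sum to 2 (valence 4) → 2 H
  atom 17: C, bond orders sum to 2 (valence 4) → 2 H
  atom 18: C, bond orders sum to 2 (valence 4) → 2 H
  atom 19: C, bond orders sum to 3 (valence 4) → 1 H
  atom 20: Cl (halogen, monovalent) → 0 H
  atom 21: C, bond orders sum to 2 (valence 4) → 2 H
  atom 22: C, bond orders sum to 2 (valence 4) → 2 H
  atom 23: F (halogen, monovalent) → 0 H
Totals → C:18, H:35, Cl:1, F:1, N:1, O:2.

C18H35ClFNO2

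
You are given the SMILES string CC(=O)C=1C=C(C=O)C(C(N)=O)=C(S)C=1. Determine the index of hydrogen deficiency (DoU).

Molecular formula: C10H9NO3S.
DoU = (2C + 2 + N − H − X) / 2, where X is the halogen count and O/S are ignored.
    = (2·10 + 2 + 1 − 9 − 0) / 2 = 14 / 2 = 7.

7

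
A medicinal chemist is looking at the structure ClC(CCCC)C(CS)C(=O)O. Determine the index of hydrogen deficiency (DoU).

Molecular formula: C8H15ClO2S.
DoU = (2C + 2 + N − H − X) / 2, where X is the halogen count and O/S are ignored.
    = (2·8 + 2 + 0 − 15 − 1) / 2 = 2 / 2 = 1.

1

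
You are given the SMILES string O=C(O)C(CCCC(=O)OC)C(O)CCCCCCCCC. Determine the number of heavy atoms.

22

Every atom symbol written in the SMILES (organic subset) is one heavy atom; implicit H are not written.
Heavy atoms by element → C:17, O:5.
Total: 22.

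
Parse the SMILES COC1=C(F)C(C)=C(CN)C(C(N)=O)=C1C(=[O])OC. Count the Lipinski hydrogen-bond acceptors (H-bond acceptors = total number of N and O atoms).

6

N atoms: 2; O atoms: 4.
Lipinski HBA = 2 + 4 = 6.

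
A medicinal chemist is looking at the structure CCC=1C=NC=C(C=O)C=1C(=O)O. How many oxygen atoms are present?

3

Scan the SMILES for O atoms (remember two-letter symbols like Cl and Br are single atoms).
Oxygen count: 3.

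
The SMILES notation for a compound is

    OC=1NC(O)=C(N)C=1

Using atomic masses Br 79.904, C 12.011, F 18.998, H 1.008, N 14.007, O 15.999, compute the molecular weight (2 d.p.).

114.10 g/mol

First, the molecular formula is C4H6N2O2 (counting implicit H from valence).
  C: 4 × 12.011 = 48.044
  H: 6 × 1.008 = 6.048
  N: 2 × 14.007 = 28.014
  O: 2 × 15.999 = 31.998
Sum: 4×12.011 + 6×1.008 + 2×14.007 + 2×15.999 = 114.104 → 114.10 g/mol.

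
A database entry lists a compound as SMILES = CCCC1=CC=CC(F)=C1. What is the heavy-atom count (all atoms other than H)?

10

Every atom symbol written in the SMILES (organic subset) is one heavy atom; implicit H are not written.
Heavy atoms by element → C:9, F:1.
Total: 10.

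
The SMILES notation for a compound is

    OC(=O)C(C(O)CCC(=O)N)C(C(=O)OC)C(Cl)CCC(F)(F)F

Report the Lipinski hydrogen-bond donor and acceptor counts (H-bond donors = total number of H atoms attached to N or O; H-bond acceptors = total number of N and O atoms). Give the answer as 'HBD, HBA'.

4, 7

Donors: find every N or O and count the H atoms it carries.
  atom 1 (O): bond orders sum to 1 → 1 H
  atom 3 (O): bond orders sum to 2 → 0 H
  atom 6 (O): bond orders sum to 1 → 1 H
  atom 10 (O): bond orders sum to 2 → 0 H
  atom 11 (N): bond orders sum to 1 → 2 H
  atom 14 (O): bond orders sum to 2 → 0 H
  atom 15 (O): bond orders sum to 2 → 0 H
Lipinski HBD = 4.
Acceptors: N atoms = 1, O atoms = 6 → HBA = 7.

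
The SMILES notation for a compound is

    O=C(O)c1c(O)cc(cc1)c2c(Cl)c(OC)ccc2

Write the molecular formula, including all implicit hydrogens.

Walk through each heavy atom and fill implicit hydrogens from standard valence (C 4, N 3, O 2, S 2, halogen 1); for lowercase aromatic atoms, an aromatic c carries 1 H when it has two neighbours and 0 H with three, and aromatic n carries 0 H:
  atom 1: O, bond orders sum to 2 (valence 2) → 0 H
  atom 2: C, bond orders sum to 4 (valence 4) → 0 H
  atom 3: O, bond orders sum to 1 (valence 2) → 1 H
  atom 4: aromatic c, 3 neighbours → 0 H
  atom 5: aromatic c, 3 neighbours → 0 H
  atom 6: O, bond orders sum to 1 (valence 2) → 1 H
  atom 7: aromatic c, 2 neighbours → 1 H
  atom 8: aromatic c, 3 neighbours → 0 H
  atom 9: aromatic c, 2 neighbours → 1 H
  atom 10: aromatic c, 2 neighbours → 1 H
  atom 11: aromatic c, 3 neighbours → 0 H
  atom 12: aromatic c, 3 neighbours → 0 H
  atom 13: Cl (halogen, monovalent) → 0 H
  atom 14: aromatic c, 3 neighbours → 0 H
  atom 15: O, bond orders sum to 2 (valence 2) → 0 H
  atom 16: C, bond orders sum to 1 (valence 4) → 3 H
  atom 17: aromatic c, 2 neighbours → 1 H
  atom 18: aromatic c, 2 neighbours → 1 H
  atom 19: aromatic c, 2 neighbours → 1 H
Totals → C:14, H:11, Cl:1, O:4.

C14H11ClO4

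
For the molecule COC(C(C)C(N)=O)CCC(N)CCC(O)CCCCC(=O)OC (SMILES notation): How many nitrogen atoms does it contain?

2

Scan the SMILES for N atoms (remember two-letter symbols like Cl and Br are single atoms).
Nitrogen count: 2.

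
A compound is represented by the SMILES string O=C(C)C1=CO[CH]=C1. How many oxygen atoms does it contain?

Scan the SMILES for O atoms (remember two-letter symbols like Cl and Br are single atoms).
Oxygen count: 2.

2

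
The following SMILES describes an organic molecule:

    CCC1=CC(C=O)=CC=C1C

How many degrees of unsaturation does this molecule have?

5

Degree of unsaturation = (number of rings) + (number of π bonds).
Ring closures in the SMILES: 1.
π bonds: 4 double bonds (each 1 DoU) → 4 DoU from unsaturation.
Total DoU = 1 + 4 = 5.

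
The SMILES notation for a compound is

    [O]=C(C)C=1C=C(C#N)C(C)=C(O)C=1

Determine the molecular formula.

Walk through each heavy atom and fill implicit hydrogens from standard valence (C 4, N 3, O 2, S 2, halogen 1):
  atom 1: O with explicit H count 0
  atom 2: C, bond orders sum to 4 (valence 4) → 0 H
  atom 3: C, bond orders sum to 1 (valence 4) → 3 H
  atom 4: C, bond orders sum to 4 (valence 4) → 0 H
  atom 5: C, bond orders sum to 3 (valence 4) → 1 H
  atom 6: C, bond orders sum to 4 (valence 4) → 0 H
  atom 7: C, bond orders sum to 4 (valence 4) → 0 H
  atom 8: N, bond orders sum to 3 (valence 3) → 0 H
  atom 9: C, bond orders sum to 4 (valence 4) → 0 H
  atom 10: C, bond orders sum to 1 (valence 4) → 3 H
  atom 11: C, bond orders sum to 4 (valence 4) → 0 H
  atom 12: O, bond orders sum to 1 (valence 2) → 1 H
  atom 13: C, bond orders sum to 3 (valence 4) → 1 H
Totals → C:10, H:9, N:1, O:2.
In Hill order: C10H9NO2.

C10H9NO2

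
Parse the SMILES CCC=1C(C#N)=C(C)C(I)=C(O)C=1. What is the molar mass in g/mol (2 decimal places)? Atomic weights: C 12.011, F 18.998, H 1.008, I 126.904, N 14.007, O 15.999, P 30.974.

287.10 g/mol

First, the molecular formula is C10H10INO (counting implicit H from valence).
  C: 10 × 12.011 = 120.110
  H: 10 × 1.008 = 10.080
  I: 1 × 126.904 = 126.904
  N: 1 × 14.007 = 14.007
  O: 1 × 15.999 = 15.999
Sum: 10×12.011 + 10×1.008 + 1×126.904 + 1×14.007 + 1×15.999 = 287.100 → 287.10 g/mol.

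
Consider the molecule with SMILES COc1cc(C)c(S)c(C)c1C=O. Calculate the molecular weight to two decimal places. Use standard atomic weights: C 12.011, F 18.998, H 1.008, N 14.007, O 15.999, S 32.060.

First, the molecular formula is C10H12O2S (counting implicit H from valence).
  C: 10 × 12.011 = 120.110
  H: 12 × 1.008 = 12.096
  O: 2 × 15.999 = 31.998
  S: 1 × 32.060 = 32.060
Sum: 10×12.011 + 12×1.008 + 2×15.999 + 1×32.060 = 196.264 → 196.26 g/mol.

196.26 g/mol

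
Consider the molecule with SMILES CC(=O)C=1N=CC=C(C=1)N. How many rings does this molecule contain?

1

In SMILES, each pair of matching ring-closure digits denotes one ring-closing bond; the number of such bonds equals the number of independent rings.
Ring-closure bonds here: 1.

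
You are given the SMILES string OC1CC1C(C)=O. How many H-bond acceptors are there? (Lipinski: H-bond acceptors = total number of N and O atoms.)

2

N atoms: 0; O atoms: 2.
Lipinski HBA = 0 + 2 = 2.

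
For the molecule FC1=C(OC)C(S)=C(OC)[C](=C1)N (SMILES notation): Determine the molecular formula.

C8H10FNO2S

Walk through each heavy atom and fill implicit hydrogens from standard valence (C 4, N 3, O 2, S 2, halogen 1):
  atom 1: F (halogen, monovalent) → 0 H
  atom 2: C, bond orders sum to 4 (valence 4) → 0 H
  atom 3: C, bond orders sum to 4 (valence 4) → 0 H
  atom 4: O, bond orders sum to 2 (valence 2) → 0 H
  atom 5: C, bond orders sum to 1 (valence 4) → 3 H
  atom 6: C, bond orders sum to 4 (valence 4) → 0 H
  atom 7: S, bond orders sum to 1 (valence 2) → 1 H
  atom 8: C, bond orders sum to 4 (valence 4) → 0 H
  atom 9: O, bond orders sum to 2 (valence 2) → 0 H
  atom 10: C, bond orders sum to 1 (valence 4) → 3 H
  atom 11: C with explicit H count 0
  atom 12: C, bond orders sum to 3 (valence 4) → 1 H
  atom 13: N, bond orders sum to 1 (valence 3) → 2 H
Totals → C:8, H:10, F:1, N:1, O:2, S:1.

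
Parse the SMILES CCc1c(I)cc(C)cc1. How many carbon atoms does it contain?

9

Count every carbon token in the SMILES (each C, including those in ring-closure positions and inside branches).
Carbon count: 9.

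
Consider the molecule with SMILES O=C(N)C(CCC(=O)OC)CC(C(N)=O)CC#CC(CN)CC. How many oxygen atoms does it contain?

Scan the SMILES for O atoms (remember two-letter symbols like Cl and Br are single atoms).
Oxygen count: 4.

4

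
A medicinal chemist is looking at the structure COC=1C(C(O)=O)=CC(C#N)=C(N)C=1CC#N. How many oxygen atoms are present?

3

Scan the SMILES for O atoms (remember two-letter symbols like Cl and Br are single atoms).
Oxygen count: 3.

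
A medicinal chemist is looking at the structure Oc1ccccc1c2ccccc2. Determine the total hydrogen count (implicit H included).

Walk through each heavy atom and fill implicit hydrogens from standard valence (C 4, N 3, O 2, S 2, halogen 1); for lowercase aromatic atoms, an aromatic c carries 1 H when it has two neighbours and 0 H with three, and aromatic n carries 0 H:
  atom 1: O, bond orders sum to 1 (valence 2) → 1 H
  atom 2: aromatic c, 3 neighbours → 0 H
  atom 3: aromatic c, 2 neighbours → 1 H
  atom 4: aromatic c, 2 neighbours → 1 H
  atom 5: aromatic c, 2 neighbours → 1 H
  atom 6: aromatic c, 2 neighbours → 1 H
  atom 7: aromatic c, 3 neighbours → 0 H
  atom 8: aromatic c, 3 neighbours → 0 H
  atom 9: aromatic c, 2 neighbours → 1 H
  atom 10: aromatic c, 2 neighbours → 1 H
  atom 11: aromatic c, 2 neighbours → 1 H
  atom 12: aromatic c, 2 neighbours → 1 H
  atom 13: aromatic c, 2 neighbours → 1 H
Total hydrogens: 10.

10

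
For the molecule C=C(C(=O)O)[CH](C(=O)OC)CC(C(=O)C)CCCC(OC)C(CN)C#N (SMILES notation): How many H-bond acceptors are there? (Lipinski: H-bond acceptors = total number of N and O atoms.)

N atoms: 2; O atoms: 6.
Lipinski HBA = 2 + 6 = 8.

8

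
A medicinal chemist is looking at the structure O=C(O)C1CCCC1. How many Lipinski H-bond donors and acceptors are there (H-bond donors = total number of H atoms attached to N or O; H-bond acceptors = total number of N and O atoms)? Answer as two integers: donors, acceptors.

1, 2

Donors: find every N or O and count the H atoms it carries.
  atom 1 (O): bond orders sum to 2 → 0 H
  atom 3 (O): bond orders sum to 1 → 1 H
Lipinski HBD = 1.
Acceptors: N atoms = 0, O atoms = 2 → HBA = 2.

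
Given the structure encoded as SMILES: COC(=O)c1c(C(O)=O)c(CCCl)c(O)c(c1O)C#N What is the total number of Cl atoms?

1

Scan the SMILES for Cl atoms (remember two-letter symbols like Cl and Br are single atoms).
Chlorine count: 1.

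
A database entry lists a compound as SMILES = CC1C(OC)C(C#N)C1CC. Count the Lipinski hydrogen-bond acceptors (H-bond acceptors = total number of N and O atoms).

N atoms: 1; O atoms: 1.
Lipinski HBA = 1 + 1 = 2.

2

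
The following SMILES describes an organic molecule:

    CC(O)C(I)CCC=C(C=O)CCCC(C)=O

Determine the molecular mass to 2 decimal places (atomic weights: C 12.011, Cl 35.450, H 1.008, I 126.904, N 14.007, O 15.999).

352.21 g/mol

First, the molecular formula is C13H21IO3 (counting implicit H from valence).
  C: 13 × 12.011 = 156.143
  H: 21 × 1.008 = 21.168
  I: 1 × 126.904 = 126.904
  O: 3 × 15.999 = 47.997
Sum: 13×12.011 + 21×1.008 + 1×126.904 + 3×15.999 = 352.212 → 352.21 g/mol.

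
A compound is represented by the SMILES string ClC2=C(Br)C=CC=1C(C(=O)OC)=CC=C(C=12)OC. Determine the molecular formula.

C13H10BrClO3

Walk through each heavy atom and fill implicit hydrogens from standard valence (C 4, N 3, O 2, S 2, halogen 1):
  atom 1: Cl (halogen, monovalent) → 0 H
  atom 2: C, bond orders sum to 4 (valence 4) → 0 H
  atom 3: C, bond orders sum to 4 (valence 4) → 0 H
  atom 4: Br (halogen, monovalent) → 0 H
  atom 5: C, bond orders sum to 3 (valence 4) → 1 H
  atom 6: C, bond orders sum to 3 (valence 4) → 1 H
  atom 7: C, bond orders sum to 4 (valence 4) → 0 H
  atom 8: C, bond orders sum to 4 (valence 4) → 0 H
  atom 9: C, bond orders sum to 4 (valence 4) → 0 H
  atom 10: O, bond orders sum to 2 (valence 2) → 0 H
  atom 11: O, bond orders sum to 2 (valence 2) → 0 H
  atom 12: C, bond orders sum to 1 (valence 4) → 3 H
  atom 13: C, bond orders sum to 3 (valence 4) → 1 H
  atom 14: C, bond orders sum to 3 (valence 4) → 1 H
  atom 15: C, bond orders sum to 4 (valence 4) → 0 H
  atom 16: C, bond orders sum to 4 (valence 4) → 0 H
  atom 17: O, bond orders sum to 2 (valence 2) → 0 H
  atom 18: C, bond orders sum to 1 (valence 4) → 3 H
Totals → C:13, H:10, Br:1, Cl:1, O:3.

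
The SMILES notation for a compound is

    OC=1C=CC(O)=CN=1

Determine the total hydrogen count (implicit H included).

5

Walk through each heavy atom and fill implicit hydrogens from standard valence (C 4, N 3, O 2, S 2, halogen 1):
  atom 1: O, bond orders sum to 1 (valence 2) → 1 H
  atom 2: C, bond orders sum to 4 (valence 4) → 0 H
  atom 3: C, bond orders sum to 3 (valence 4) → 1 H
  atom 4: C, bond orders sum to 3 (valence 4) → 1 H
  atom 5: C, bond orders sum to 4 (valence 4) → 0 H
  atom 6: O, bond orders sum to 1 (valence 2) → 1 H
  atom 7: C, bond orders sum to 3 (valence 4) → 1 H
  atom 8: N, bond orders sum to 3 (valence 3) → 0 H
Total hydrogens: 5.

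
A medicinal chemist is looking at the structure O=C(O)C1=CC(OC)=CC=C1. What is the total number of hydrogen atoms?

8

Walk through each heavy atom and fill implicit hydrogens from standard valence (C 4, N 3, O 2, S 2, halogen 1):
  atom 1: O, bond orders sum to 2 (valence 2) → 0 H
  atom 2: C, bond orders sum to 4 (valence 4) → 0 H
  atom 3: O, bond orders sum to 1 (valence 2) → 1 H
  atom 4: C, bond orders sum to 4 (valence 4) → 0 H
  atom 5: C, bond orders sum to 3 (valence 4) → 1 H
  atom 6: C, bond orders sum to 4 (valence 4) → 0 H
  atom 7: O, bond orders sum to 2 (valence 2) → 0 H
  atom 8: C, bond orders sum to 1 (valence 4) → 3 H
  atom 9: C, bond orders sum to 3 (valence 4) → 1 H
  atom 10: C, bond orders sum to 3 (valence 4) → 1 H
  atom 11: C, bond orders sum to 3 (valence 4) → 1 H
Total hydrogens: 8.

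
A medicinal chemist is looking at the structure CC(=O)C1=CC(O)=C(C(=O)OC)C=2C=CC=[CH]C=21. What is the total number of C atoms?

Count every carbon token in the SMILES (each C, including those in ring-closure positions and inside branches).
Carbon count: 14.

14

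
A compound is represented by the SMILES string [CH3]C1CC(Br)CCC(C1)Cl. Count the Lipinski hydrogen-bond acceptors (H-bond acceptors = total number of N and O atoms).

0

N atoms: 0; O atoms: 0.
Lipinski HBA = 0 + 0 = 0.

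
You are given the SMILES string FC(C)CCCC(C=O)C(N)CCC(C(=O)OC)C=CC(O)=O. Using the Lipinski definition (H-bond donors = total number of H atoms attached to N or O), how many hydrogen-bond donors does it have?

Donors: find every N or O and count the H atoms it carries.
  atom 9 (O): bond orders sum to 2 → 0 H
  atom 11 (N): bond orders sum to 1 → 2 H
  atom 16 (O): bond orders sum to 2 → 0 H
  atom 17 (O): bond orders sum to 2 → 0 H
  atom 22 (O): bond orders sum to 1 → 1 H
  atom 23 (O): bond orders sum to 2 → 0 H
Lipinski HBD = 3.

3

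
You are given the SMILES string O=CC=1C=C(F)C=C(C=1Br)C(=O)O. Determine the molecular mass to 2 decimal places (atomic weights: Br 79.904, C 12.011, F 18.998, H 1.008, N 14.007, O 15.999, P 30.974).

First, the molecular formula is C8H4BrFO3 (counting implicit H from valence).
  Br: 1 × 79.904 = 79.904
  C: 8 × 12.011 = 96.088
  F: 1 × 18.998 = 18.998
  H: 4 × 1.008 = 4.032
  O: 3 × 15.999 = 47.997
Sum: 1×79.904 + 8×12.011 + 1×18.998 + 4×1.008 + 3×15.999 = 247.019 → 247.02 g/mol.

247.02 g/mol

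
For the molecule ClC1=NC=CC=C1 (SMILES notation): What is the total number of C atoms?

Count every carbon token in the SMILES (each C, including those in ring-closure positions and inside branches).
Carbon count: 5.

5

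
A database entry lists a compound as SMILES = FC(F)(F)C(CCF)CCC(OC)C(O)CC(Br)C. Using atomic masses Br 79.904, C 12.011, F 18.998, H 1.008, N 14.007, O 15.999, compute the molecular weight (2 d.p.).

First, the molecular formula is C12H21BrF4O2 (counting implicit H from valence).
  Br: 1 × 79.904 = 79.904
  C: 12 × 12.011 = 144.132
  F: 4 × 18.998 = 75.992
  H: 21 × 1.008 = 21.168
  O: 2 × 15.999 = 31.998
Sum: 1×79.904 + 12×12.011 + 4×18.998 + 21×1.008 + 2×15.999 = 353.194 → 353.19 g/mol.

353.19 g/mol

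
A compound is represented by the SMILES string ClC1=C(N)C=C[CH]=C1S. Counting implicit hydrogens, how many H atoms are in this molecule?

6

Walk through each heavy atom and fill implicit hydrogens from standard valence (C 4, N 3, O 2, S 2, halogen 1):
  atom 1: Cl (halogen, monovalent) → 0 H
  atom 2: C, bond orders sum to 4 (valence 4) → 0 H
  atom 3: C, bond orders sum to 4 (valence 4) → 0 H
  atom 4: N, bond orders sum to 1 (valence 3) → 2 H
  atom 5: C, bond orders sum to 3 (valence 4) → 1 H
  atom 6: C, bond orders sum to 3 (valence 4) → 1 H
  atom 7: C with explicit H count 1
  atom 8: C, bond orders sum to 4 (valence 4) → 0 H
  atom 9: S, bond orders sum to 1 (valence 2) → 1 H
Total hydrogens: 6.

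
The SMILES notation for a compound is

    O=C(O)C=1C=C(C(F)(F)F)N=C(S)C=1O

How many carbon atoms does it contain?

7

Count every carbon token in the SMILES (each C, including those in ring-closure positions and inside branches).
Carbon count: 7.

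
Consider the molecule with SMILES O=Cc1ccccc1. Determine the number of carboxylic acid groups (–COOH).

Scan the SMILES for the carboxylic acid motif — none present.
Groups that are present: 1 aldehyde.

0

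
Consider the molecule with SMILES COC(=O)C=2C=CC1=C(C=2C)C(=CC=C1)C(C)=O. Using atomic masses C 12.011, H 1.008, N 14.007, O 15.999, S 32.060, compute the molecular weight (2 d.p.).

First, the molecular formula is C15H14O3 (counting implicit H from valence).
  C: 15 × 12.011 = 180.165
  H: 14 × 1.008 = 14.112
  O: 3 × 15.999 = 47.997
Sum: 15×12.011 + 14×1.008 + 3×15.999 = 242.274 → 242.27 g/mol.

242.27 g/mol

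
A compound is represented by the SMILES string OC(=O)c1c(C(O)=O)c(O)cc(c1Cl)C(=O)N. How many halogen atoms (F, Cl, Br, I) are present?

Halogen atoms appear at heavy-atom position 14 (1×Cl).
Other groups present: 1 amide, 2 carboxylic acid, 1 hydroxyl.
Halogen count: 1.

1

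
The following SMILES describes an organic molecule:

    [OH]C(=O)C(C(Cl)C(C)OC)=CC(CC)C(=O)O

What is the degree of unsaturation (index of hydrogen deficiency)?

Degree of unsaturation = (number of rings) + (number of π bonds).
Ring closures in the SMILES: 0.
π bonds: 3 double bonds (each 1 DoU) → 3 DoU from unsaturation.
Total DoU = 0 + 3 = 3.

3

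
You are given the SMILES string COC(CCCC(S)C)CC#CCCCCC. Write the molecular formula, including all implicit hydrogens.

C15H28OS

Walk through each heavy atom and fill implicit hydrogens from standard valence (C 4, N 3, O 2, S 2, halogen 1):
  atom 1: C, bond orders sum to 1 (valence 4) → 3 H
  atom 2: O, bond orders sum to 2 (valence 2) → 0 H
  atom 3: C, bond orders sum to 3 (valence 4) → 1 H
  atom 4: C, bond orders sum to 2 (valence 4) → 2 H
  atom 5: C, bond orders sum to 2 (valence 4) → 2 H
  atom 6: C, bond orders sum to 2 (valence 4) → 2 H
  atom 7: C, bond orders sum to 3 (valence 4) → 1 H
  atom 8: S, bond orders sum to 1 (valence 2) → 1 H
  atom 9: C, bond orders sum to 1 (valence 4) → 3 H
  atom 10: C, bond orders sum to 2 (valence 4) → 2 H
  atom 11: C, bond orders sum to 4 (valence 4) → 0 H
  atom 12: C, bond orders sum to 4 (valence 4) → 0 H
  atom 13: C, bond orders sum to 2 (valence 4) → 2 H
  atom 14: C, bond orders sum to 2 (valence 4) → 2 H
  atom 15: C, bond orders sum to 2 (valence 4) → 2 H
  atom 16: C, bond orders sum to 2 (valence 4) → 2 H
  atom 17: C, bond orders sum to 1 (valence 4) → 3 H
Totals → C:15, H:28, O:1, S:1.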